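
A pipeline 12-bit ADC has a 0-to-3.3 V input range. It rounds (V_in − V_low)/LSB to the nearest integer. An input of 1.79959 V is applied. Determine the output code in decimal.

With 4096 levels over 3.3 V, one step is 0.806 mV.
(1.79959 − 0) / 0.000805664 = 2233.673 LSBs.
Round → code 2234.

code 2234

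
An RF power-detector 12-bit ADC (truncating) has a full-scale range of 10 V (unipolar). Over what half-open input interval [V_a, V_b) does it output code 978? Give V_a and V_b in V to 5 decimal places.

[2.38770 V, 2.39014 V)

LSB = 10/2^12 = 2.441 mV.
V_a = V_low + 978·LSB = 2.3877 V; V_b = V_low + 979·LSB = 2.39014 V.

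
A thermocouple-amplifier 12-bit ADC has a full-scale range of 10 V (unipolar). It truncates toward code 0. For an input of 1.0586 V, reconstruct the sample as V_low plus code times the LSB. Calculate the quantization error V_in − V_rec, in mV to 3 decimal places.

1.471 mV

LSB = 10/2^12 = 2.441 mV.
(V_in − V_low)/LSB = (1.0586 − 0)/0.00244141 = 433.6026 → code 433 (floor).
Code 433 maps back to 0 + 433×0.00244141 V = 1.0571289 V.
Difference: 0.00147109 V → 1.471 mV.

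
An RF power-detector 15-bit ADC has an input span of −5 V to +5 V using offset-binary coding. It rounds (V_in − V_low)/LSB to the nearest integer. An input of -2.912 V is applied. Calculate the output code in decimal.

With 32768 levels over 10 V, one step is 305.18 µV.
Input sits at 6841.958 steps above V_low.
So the output code is 6842.

code 6842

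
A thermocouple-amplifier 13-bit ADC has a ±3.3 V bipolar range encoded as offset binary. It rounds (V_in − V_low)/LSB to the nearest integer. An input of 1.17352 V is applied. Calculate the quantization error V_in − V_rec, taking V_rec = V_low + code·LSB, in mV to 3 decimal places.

-0.333 mV

Step size: 6.6 V ÷ 2^13 = 0.806 mV.
(V_in − V_low)/LSB = (1.17352 − (−3.3))/0.000805664 = 5552.5872 → code 5553 (round).
V_rec = (−3.3) + 5553·0.000805664 = 1.1738525 V.
V_in − V_rec = -0.000332539 V = -0.333 mV.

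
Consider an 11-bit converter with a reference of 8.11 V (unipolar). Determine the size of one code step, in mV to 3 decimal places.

Full-scale span = 8.11 V.
LSB = 8.11 / 2^11 = 8.11 / 2048 = 0.00395996 V = 3.960 mV.

3.960 mV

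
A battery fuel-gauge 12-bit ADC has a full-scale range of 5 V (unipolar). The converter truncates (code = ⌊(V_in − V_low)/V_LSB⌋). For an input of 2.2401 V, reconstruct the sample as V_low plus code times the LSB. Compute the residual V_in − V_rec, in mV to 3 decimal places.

0.110 mV

LSB = 5/2^12 = 1.221 mV.
Scaled input = 1835.0899 LSBs, so code = 1835.
Reconstructed: 2.2399902 V.
V_in − V_rec = 0.000109766 V = 0.110 mV.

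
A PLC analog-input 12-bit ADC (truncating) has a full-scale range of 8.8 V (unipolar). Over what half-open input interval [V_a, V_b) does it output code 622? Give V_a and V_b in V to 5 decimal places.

[1.33633 V, 1.33848 V)

LSB = 8.8/2^12 = 2.148 mV.
V_a = V_low + 622·LSB = 1.33633 V; V_b = V_low + 623·LSB = 1.33848 V.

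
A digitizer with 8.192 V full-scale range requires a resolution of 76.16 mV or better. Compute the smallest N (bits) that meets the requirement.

Number of steps required ≥ 8.192 V / 76.16 mV = 107.56.
Need 2^N ≥ 107.56; 2^6 = 64, 2^7 = 128.
Minimum N = 7.

7 bits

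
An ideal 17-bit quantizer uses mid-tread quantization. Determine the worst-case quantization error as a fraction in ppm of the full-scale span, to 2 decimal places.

Rounding → worst-case error = ½ LSB = V_FS/2^18, so 1e+06/262144 = 3.8147 ppm of full scale.

3.81 ppm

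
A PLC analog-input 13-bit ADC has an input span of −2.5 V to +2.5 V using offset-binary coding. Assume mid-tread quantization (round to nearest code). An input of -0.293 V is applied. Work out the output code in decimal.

code 3616

With 8192 levels over 5 V, one step is 0.610 mV.
(V_in − V_low)/LSB = (-0.293 − (−2.5)) / 0.000610352 = 3615.949.
So the output code is 3616.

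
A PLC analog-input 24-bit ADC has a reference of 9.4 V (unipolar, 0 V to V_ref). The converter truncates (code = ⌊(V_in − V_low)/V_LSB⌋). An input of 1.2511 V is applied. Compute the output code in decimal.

With 16777216 levels over 9.4 V, one step is 0.56 µV.
(1.2511 − 0) / 5.60284e-07 = 2232976.057 LSBs.
⌊·⌋(2232976.057) = 2232976.

code 2232976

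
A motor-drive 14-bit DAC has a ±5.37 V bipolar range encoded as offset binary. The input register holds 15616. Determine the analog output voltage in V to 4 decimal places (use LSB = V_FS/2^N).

LSB = 10.74 V / 2^14 = 0.656 mV.
V_out = (−5.37) + 15616 × 0.000655518 V = 4.86656 V.

4.8666 V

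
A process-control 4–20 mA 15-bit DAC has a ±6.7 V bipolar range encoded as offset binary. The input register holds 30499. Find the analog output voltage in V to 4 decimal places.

5.7721 V

LSB = 13.4 V / 2^15 = 408.94 µV.
V_out = (−6.7) + 30499 × 0.000408936 V = 5.77213 V.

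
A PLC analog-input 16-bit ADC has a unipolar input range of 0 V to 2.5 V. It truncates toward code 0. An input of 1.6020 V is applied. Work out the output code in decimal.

LSB = 2.5 V / 65536 = 38.15 µV.
(1.6020 − 0) / 3.8147e-05 = 41995.469 LSBs.
Floor → code 41995.

code 41995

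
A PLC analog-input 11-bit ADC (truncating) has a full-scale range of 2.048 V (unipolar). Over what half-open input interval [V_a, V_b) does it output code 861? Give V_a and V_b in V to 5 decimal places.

LSB = 2.048/2^11 = 1.000 mV.
V_a = V_low + 861·LSB = 0.861 V; V_b = V_low + 862·LSB = 0.862 V.

[0.86100 V, 0.86200 V)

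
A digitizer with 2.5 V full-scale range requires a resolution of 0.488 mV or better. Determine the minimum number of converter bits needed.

13 bits

Number of steps required ≥ 2.5 V / 0.488 mV = 5122.95.
Need 2^N ≥ 5122.95; 2^12 = 4096, 2^13 = 8192.
Minimum N = 13.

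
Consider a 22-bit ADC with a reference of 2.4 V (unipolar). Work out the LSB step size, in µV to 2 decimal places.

Full-scale span = 2.4 V.
LSB = 2.4 / 2^22 = 2.4 / 4194304 = 5.72205e-07 V = 0.57 µV.

0.57 µV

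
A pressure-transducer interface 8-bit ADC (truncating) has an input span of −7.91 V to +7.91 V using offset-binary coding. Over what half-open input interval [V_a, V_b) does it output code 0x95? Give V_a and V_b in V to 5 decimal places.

[1.29773 V, 1.35953 V)

LSB = 15.82/2^8 = 61.797 mV.
Code 0x95 = 149 decimal.
V_a = V_low + 149·LSB = 1.29773 V; V_b = V_low + 150·LSB = 1.35953 V.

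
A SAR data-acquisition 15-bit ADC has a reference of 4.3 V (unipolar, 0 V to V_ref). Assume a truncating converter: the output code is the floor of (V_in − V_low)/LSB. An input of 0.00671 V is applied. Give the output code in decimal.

With 32768 levels over 4.3 V, one step is 131.23 µV.
(0.00671 − 0) / 0.000131226 = 51.133 LSBs.
So the output code is 51.

code 51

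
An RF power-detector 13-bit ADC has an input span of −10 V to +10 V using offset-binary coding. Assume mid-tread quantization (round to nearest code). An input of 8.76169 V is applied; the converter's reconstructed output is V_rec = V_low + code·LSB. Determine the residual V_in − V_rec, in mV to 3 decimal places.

-0.517 mV

Step size: 20 V ÷ 2^13 = 2.441 mV.
(8.76169 − (−10))/0.00244141 = 7684.7882; round gives code 7685.
Code 7685 maps back to (−10) + 7685×0.00244141 V = 8.762207 V.
Difference: -0.000517031 V → -0.517 mV.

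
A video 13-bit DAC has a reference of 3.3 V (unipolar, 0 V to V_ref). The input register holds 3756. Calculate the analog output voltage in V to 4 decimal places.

1.5130 V

LSB = 3.3 V / 2^13 = 402.83 µV.
V_out = 0 + 3756 × 0.000402832 V = 1.51304 V.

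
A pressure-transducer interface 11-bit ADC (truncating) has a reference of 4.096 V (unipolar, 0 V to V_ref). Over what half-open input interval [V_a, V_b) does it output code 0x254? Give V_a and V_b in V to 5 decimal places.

[1.19200 V, 1.19400 V)

LSB = 4.096/2^11 = 2.000 mV.
Code 0x254 = 596 decimal.
V_a = V_low + 596·LSB = 1.192 V; V_b = V_low + 597·LSB = 1.194 V.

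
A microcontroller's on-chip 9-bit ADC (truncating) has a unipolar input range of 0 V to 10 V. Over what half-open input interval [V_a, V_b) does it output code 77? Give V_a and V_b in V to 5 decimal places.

LSB = 10/2^9 = 19.531 mV.
V_a = V_low + 77·LSB = 1.50391 V; V_b = V_low + 78·LSB = 1.52344 V.

[1.50391 V, 1.52344 V)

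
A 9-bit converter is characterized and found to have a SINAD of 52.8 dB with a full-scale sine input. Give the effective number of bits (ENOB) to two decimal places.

8.48 bits

ENOB = (SINAD − 1.76) / 6.02 = (52.8 − 1.76)/6.02 = 8.478.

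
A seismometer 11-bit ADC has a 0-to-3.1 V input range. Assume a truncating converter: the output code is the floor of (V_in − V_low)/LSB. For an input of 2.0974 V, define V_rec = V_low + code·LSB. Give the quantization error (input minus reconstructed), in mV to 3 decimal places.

LSB = 3.1/2^11 = 1.514 mV.
(V_in − V_low)/LSB = (2.0974 − 0)/0.00151367 = 1385.6372 → code 1385 (floor).
V_rec = 0 + 1385·0.00151367 = 2.0964355 V.
V_in − V_rec = 0.000964453 V = 0.964 mV.

0.964 mV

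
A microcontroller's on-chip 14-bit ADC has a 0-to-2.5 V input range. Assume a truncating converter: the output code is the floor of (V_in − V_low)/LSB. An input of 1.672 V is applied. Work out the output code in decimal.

Full-scale span = 2.5 V; LSB = 2.5/2^14 = 152.59 µV.
Input sits at 10957.619 steps above V_low.
So the output code is 10957.

code 10957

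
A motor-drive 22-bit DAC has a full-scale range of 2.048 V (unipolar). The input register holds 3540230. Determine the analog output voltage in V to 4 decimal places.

1.7286 V

LSB = 2.048 V / 2^22 = 0.49 µV.
V_out = 0 + 3540230 × 4.88281e-07 V = 1.72863 V.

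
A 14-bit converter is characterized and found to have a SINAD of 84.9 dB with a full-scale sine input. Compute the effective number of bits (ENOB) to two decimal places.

ENOB = (SINAD − 1.76) / 6.02 = (84.9 − 1.76)/6.02 = 13.811.

13.81 bits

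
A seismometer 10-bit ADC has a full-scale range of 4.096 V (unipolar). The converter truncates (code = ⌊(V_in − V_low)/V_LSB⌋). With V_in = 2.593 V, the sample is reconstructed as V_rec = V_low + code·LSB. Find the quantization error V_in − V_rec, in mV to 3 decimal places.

One LSB is 4.096 V / 1024 = 4.000 mV.
(V_in − V_low)/LSB = (2.593 − 0)/0.004 = 648.2500 → code 648 (floor).
Reconstructed: 2.592 V.
Error = 2.593 − 2.592 = 0.001 V = 1.000 mV.

1.000 mV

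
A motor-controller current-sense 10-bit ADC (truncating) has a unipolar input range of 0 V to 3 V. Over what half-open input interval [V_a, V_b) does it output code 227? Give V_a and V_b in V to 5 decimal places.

LSB = 3/2^10 = 2.930 mV.
V_a = V_low + 227·LSB = 0.665039 V; V_b = V_low + 228·LSB = 0.667969 V.

[0.66504 V, 0.66797 V)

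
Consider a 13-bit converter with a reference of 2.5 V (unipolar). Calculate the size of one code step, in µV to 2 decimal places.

305.18 µV

Full-scale span = 2.5 V.
LSB = 2.5 / 2^13 = 2.5 / 8192 = 0.000305176 V = 305.18 µV.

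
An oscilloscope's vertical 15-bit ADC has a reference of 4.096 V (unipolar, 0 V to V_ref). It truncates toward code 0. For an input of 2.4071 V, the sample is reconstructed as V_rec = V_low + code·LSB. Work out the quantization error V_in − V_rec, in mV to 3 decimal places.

One LSB is 4.096 V / 32768 = 125.00 µV.
Scaled input = 19256.8000 LSBs, so code = 19256.
Reconstructed: 2.407 V.
Error = 2.4071 − 2.407 = 0.0001 V = 0.100 mV.

0.100 mV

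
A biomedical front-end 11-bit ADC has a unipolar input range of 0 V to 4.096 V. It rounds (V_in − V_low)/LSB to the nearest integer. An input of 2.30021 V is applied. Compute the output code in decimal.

LSB = 4.096 V / 2048 = 2.000 mV.
Input sits at 1150.105 steps above V_low.
Round → code 1150.

code 1150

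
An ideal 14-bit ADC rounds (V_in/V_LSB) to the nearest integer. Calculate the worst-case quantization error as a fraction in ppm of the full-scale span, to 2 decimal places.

30.52 ppm

Rounding → worst-case error = ½ LSB = V_FS/2^15, so 1e+06/32768 = 30.5176 ppm of full scale.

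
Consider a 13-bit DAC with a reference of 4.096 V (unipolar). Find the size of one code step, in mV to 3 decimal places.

0.500 mV

Full-scale span = 4.096 V.
LSB = 4.096 / 2^13 = 4.096 / 8192 = 0.0005 V = 0.500 mV.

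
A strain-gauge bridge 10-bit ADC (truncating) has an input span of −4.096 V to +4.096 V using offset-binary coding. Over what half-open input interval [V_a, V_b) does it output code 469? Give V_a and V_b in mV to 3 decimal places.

LSB = 8.192/2^10 = 8.000 mV.
V_a = V_low + 469·LSB = -0.344 V; V_b = V_low + 470·LSB = -0.336 V.

[-344.000 mV, -336.000 mV)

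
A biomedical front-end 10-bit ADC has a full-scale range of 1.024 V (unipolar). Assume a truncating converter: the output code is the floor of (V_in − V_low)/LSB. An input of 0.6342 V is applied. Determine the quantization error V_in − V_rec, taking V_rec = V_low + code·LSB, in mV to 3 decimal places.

Step size: 1.024 V ÷ 2^10 = 1.000 mV.
(0.6342 − 0)/0.001 = 634.2000; ⌊·⌋ gives code 634.
V_rec = 0 + 634·0.001 = 0.634 V.
V_in − V_rec = 0.0002 V = 0.200 mV.

0.200 mV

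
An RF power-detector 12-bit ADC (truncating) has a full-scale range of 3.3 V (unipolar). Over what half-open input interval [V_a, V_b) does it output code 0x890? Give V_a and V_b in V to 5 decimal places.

[1.76602 V, 1.76682 V)

LSB = 3.3/2^12 = 0.806 mV.
Code 0x890 = 2192 decimal.
V_a = V_low + 2192·LSB = 1.76602 V; V_b = V_low + 2193·LSB = 1.76682 V.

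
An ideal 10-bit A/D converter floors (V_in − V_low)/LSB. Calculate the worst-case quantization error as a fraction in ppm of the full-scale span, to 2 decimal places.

976.56 ppm

Truncating → worst-case error = 1 LSB = V_FS/2^10, so 1e+06/1024 = 976.562 ppm of full scale.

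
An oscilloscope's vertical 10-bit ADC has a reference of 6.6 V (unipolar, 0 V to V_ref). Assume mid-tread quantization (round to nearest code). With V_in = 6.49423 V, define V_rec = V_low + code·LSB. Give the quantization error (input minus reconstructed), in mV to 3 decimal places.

-2.645 mV

Step size: 6.6 V ÷ 2^10 = 6.445 mV.
Scaled input = 1007.5896 LSBs, so code = 1008.
Reconstructed: 6.496875 V.
Difference: -0.002645 V → -2.645 mV.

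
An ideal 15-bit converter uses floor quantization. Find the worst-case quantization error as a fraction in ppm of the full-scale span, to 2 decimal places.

Truncating → worst-case error = 1 LSB = V_FS/2^15, so 1e+06/32768 = 30.5176 ppm of full scale.

30.52 ppm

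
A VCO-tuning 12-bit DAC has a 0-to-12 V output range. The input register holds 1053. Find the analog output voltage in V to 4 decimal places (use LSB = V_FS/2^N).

3.0850 V

LSB = 12 V / 2^12 = 2.930 mV.
V_out = 0 + 1053 × 0.00292969 V = 3.08496 V.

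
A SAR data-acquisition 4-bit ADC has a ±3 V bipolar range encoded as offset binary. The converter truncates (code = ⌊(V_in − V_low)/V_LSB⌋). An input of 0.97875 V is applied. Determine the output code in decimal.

LSB = 6 V / 16 = 375.000 mV.
Input sits at 10.610 steps above V_low.
⌊·⌋(10.610) = 10.

code 10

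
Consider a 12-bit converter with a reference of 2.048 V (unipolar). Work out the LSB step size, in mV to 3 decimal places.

0.500 mV

Full-scale span = 2.048 V.
LSB = 2.048 / 2^12 = 2.048 / 4096 = 0.0005 V = 0.500 mV.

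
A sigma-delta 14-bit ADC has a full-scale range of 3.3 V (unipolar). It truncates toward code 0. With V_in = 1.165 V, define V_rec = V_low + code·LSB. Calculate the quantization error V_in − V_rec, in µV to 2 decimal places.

9.77 µV

One LSB is 3.3 V / 16384 = 201.42 µV.
Scaled input = 5784.0485 LSBs, so code = 5784.
Reconstructed: 1.1649902 V.
Difference: 9.76563e-06 V → 9.77 µV.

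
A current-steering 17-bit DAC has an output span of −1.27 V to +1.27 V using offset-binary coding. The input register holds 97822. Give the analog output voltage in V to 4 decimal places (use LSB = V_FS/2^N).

0.6257 V

LSB = 2.54 V / 2^17 = 19.38 µV.
V_out = (−1.27) + 97822 × 1.93787e-05 V = 0.625659 V.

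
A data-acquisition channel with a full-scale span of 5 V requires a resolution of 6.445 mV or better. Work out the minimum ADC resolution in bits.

Number of steps required ≥ 5 V / 6.445 mV = 775.80.
Need 2^N ≥ 775.80; 2^9 = 512, 2^10 = 1024.
Minimum N = 10.

10 bits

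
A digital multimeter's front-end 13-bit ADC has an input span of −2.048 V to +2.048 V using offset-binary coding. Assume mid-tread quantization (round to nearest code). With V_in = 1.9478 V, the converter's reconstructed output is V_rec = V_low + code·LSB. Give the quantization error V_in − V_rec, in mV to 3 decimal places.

-0.200 mV

One LSB is 4.096 V / 8192 = 0.500 mV.
(V_in − V_low)/LSB = (1.9478 − (−2.048))/0.0005 = 7991.6000 → code 7992 (round).
Code 7992 maps back to (−2.048) + 7992×0.0005 V = 1.948 V.
V_in − V_rec = -0.0002 V = -0.200 mV.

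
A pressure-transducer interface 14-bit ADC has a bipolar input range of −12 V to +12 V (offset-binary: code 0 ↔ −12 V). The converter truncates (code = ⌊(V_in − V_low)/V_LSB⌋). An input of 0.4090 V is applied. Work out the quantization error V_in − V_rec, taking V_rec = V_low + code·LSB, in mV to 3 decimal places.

Step size: 24 V ÷ 2^14 = 1.465 mV.
(V_in − V_low)/LSB = (0.4090 − (−12))/0.00146484 = 8471.2107 → code 8471 (floor).
Reconstructed: 0.40869141 V.
Difference: 0.000308594 V → 0.309 mV.

0.309 mV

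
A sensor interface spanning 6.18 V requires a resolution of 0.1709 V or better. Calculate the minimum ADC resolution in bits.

Number of steps required ≥ 6.18 V / 0.1709 V = 36.16.
Need 2^N ≥ 36.16; 2^5 = 32, 2^6 = 64.
Minimum N = 6.

6 bits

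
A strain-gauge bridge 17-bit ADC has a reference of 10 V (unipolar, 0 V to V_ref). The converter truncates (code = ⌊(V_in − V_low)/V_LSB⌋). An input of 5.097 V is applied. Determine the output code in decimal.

LSB = 10 V / 131072 = 76.29 µV.
(V_in − V_low)/LSB = (5.097 − 0) / 7.62939e-05 = 66807.398.
⌊·⌋(66807.398) = 66807.

code 66807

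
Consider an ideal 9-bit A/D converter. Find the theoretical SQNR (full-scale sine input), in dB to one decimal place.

55.9 dB

SNR ≈ 6.02·N + 1.76 dB = 6.02·9 + 1.76 = 55.94 dB.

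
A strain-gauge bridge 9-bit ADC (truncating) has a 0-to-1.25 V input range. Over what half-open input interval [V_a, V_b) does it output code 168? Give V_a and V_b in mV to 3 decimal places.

LSB = 1.25/2^9 = 2.441 mV.
V_a = V_low + 168·LSB = 0.410156 V; V_b = V_low + 169·LSB = 0.412598 V.

[410.156 mV, 412.598 mV)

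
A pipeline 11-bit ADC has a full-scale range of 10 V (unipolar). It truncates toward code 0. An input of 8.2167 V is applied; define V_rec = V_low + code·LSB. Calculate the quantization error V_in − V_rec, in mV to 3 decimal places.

LSB = 10/2^11 = 4.883 mV.
(V_in − V_low)/LSB = (8.2167 − 0)/0.00488281 = 1682.7802 → code 1682 (floor).
Code 1682 maps back to 0 + 1682×0.00488281 V = 8.2128906 V.
Difference: 0.00380937 V → 3.809 mV.

3.809 mV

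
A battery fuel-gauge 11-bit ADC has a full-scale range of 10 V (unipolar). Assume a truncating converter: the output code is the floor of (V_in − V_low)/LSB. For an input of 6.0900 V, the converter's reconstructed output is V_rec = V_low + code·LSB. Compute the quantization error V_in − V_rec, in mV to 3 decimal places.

1.133 mV

Step size: 10 V ÷ 2^11 = 4.883 mV.
(6.0900 − 0)/0.00488281 = 1247.2320; ⌊·⌋ gives code 1247.
Reconstructed: 6.0888672 V.
Difference: 0.00113281 V → 1.133 mV.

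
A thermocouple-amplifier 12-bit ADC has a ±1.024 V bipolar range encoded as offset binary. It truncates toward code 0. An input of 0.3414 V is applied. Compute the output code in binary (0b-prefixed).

LSB = 2.048 V / 4096 = 0.500 mV.
(V_in − V_low)/LSB = (0.3414 − (−1.024)) / 0.0005 = 2730.800.
So the output code is 2730.
In binary (0b-prefixed): 0b101010101010.

code 0b101010101010 (decimal 2730)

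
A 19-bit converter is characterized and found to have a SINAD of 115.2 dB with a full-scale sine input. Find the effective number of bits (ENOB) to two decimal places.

18.84 bits

ENOB = (SINAD − 1.76) / 6.02 = (115.2 − 1.76)/6.02 = 18.844.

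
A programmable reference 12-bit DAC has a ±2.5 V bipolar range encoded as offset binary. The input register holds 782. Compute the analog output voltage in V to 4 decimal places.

-1.5454 V

LSB = 5 V / 2^12 = 1.221 mV.
V_out = (−2.5) + 782 × 0.0012207 V = -1.54541 V.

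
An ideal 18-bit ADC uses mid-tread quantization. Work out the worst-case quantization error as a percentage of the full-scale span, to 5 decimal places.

Rounding → worst-case error = ½ LSB = V_FS/2^19, so 100/524288 = 0.000190735 % of full scale.

0.00019 %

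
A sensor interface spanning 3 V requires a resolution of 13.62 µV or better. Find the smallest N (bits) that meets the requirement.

Number of steps required ≥ 3 V / 13.62 µV = 220264.32.
Need 2^N ≥ 220264.32; 2^17 = 131072, 2^18 = 262144.
Minimum N = 18.

18 bits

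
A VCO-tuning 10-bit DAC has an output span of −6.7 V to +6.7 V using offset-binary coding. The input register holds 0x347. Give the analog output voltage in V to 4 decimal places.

4.2791 V

LSB = 13.4 V / 2^10 = 13.086 mV.
Code 0x347 = 839 decimal.
V_out = (−6.7) + 839 × 0.0130859 V = 4.2791 V.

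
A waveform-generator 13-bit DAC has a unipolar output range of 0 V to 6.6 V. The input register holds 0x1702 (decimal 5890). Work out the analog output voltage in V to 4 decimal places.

4.7454 V

LSB = 6.6 V / 2^13 = 0.806 mV.
Code 0x1702 = 5890 decimal.
V_out = 0 + 5890 × 0.000805664 V = 4.74536 V.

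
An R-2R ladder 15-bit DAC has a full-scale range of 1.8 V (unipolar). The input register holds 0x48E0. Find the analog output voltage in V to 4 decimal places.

LSB = 1.8 V / 2^15 = 54.93 µV.
Code 0x48E0 = 18656 decimal.
V_out = 0 + 18656 × 5.49316e-05 V = 1.0248 V.

1.0248 V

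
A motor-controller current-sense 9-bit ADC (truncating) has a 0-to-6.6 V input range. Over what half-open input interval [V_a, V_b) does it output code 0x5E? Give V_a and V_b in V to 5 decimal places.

LSB = 6.6/2^9 = 12.891 mV.
Code 0x5E = 94 decimal.
V_a = V_low + 94·LSB = 1.21172 V; V_b = V_low + 95·LSB = 1.22461 V.

[1.21172 V, 1.22461 V)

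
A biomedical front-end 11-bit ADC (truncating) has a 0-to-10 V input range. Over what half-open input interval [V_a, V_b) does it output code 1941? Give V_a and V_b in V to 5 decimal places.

[9.47754 V, 9.48242 V)

LSB = 10/2^11 = 4.883 mV.
V_a = V_low + 1941·LSB = 9.47754 V; V_b = V_low + 1942·LSB = 9.48242 V.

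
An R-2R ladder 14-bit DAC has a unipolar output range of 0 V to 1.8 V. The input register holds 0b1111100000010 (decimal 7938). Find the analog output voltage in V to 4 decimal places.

LSB = 1.8 V / 2^14 = 109.86 µV.
Code 0b1111100000010 = 7938 decimal.
V_out = 0 + 7938 × 0.000109863 V = 0.872095 V.

0.8721 V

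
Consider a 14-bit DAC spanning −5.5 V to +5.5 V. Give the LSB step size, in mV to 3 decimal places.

0.671 mV

Full-scale span = 11 V.
LSB = 11 / 2^14 = 11 / 16384 = 0.000671387 V = 0.671 mV.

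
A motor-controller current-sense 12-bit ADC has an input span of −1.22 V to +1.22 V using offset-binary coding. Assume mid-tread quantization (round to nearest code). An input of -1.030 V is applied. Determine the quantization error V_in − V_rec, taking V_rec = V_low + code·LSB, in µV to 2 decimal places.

-29.30 µV

One LSB is 2.44 V / 4096 = 0.596 mV.
(V_in − V_low)/LSB = (-1.030 − (−1.22))/0.000595703 = 318.9508 → code 319 (round).
V_rec = (−1.22) + 319·0.000595703 = -1.0299707 V.
Error = -1.030 − (−1.0299707) = -2.92969e-05 V = -29.30 µV.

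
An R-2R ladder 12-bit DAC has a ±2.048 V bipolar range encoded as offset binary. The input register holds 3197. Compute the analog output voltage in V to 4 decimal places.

LSB = 4.096 V / 2^12 = 1.000 mV.
V_out = (−2.048) + 3197 × 0.001 V = 1.149 V.

1.1490 V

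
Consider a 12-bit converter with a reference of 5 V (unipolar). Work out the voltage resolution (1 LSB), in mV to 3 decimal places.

1.221 mV

Full-scale span = 5 V.
LSB = 5 / 2^12 = 5 / 4096 = 0.0012207 V = 1.221 mV.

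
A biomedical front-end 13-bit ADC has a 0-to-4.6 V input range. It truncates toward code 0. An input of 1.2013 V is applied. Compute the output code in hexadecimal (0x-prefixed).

LSB = 4.6 V / 8192 = 0.562 mV.
(1.2013 − 0) / 0.000561523 = 2139.359 LSBs.
⌊·⌋(2139.359) = 2139.
In hexadecimal (0x-prefixed): 0x85B.

code 0x85B (decimal 2139)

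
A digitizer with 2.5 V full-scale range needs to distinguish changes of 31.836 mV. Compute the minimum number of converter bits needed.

Number of steps required ≥ 2.5 V / 31.836 mV = 78.53.
Need 2^N ≥ 78.53; 2^6 = 64, 2^7 = 128.
Minimum N = 7.

7 bits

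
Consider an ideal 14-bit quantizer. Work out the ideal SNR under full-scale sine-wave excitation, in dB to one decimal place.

SNR ≈ 6.02·N + 1.76 dB = 6.02·14 + 1.76 = 86.04 dB.

86.0 dB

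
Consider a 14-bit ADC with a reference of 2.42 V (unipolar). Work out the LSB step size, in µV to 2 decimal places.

Full-scale span = 2.42 V.
LSB = 2.42 / 2^14 = 2.42 / 16384 = 0.000147705 V = 147.71 µV.

147.71 µV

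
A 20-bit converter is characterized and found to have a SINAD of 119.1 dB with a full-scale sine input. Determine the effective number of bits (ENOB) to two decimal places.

19.49 bits

ENOB = (SINAD − 1.76) / 6.02 = (119.1 − 1.76)/6.02 = 19.492.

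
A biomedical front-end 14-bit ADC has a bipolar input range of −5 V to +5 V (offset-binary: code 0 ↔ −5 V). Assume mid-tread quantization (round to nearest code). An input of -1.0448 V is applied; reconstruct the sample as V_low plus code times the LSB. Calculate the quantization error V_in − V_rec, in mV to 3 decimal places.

0.122 mV

One LSB is 10 V / 16384 = 0.610 mV.
(V_in − V_low)/LSB = (-1.0448 − (−5))/0.000610352 = 6480.1997 → code 6480 (round).
V_rec = (−5) + 6480·0.000610352 = -1.0449219 V.
Difference: 0.000121875 V → 0.122 mV.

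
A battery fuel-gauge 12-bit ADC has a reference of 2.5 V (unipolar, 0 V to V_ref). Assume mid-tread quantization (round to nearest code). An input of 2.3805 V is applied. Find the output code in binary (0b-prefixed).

code 0b111100111100 (decimal 3900)

LSB = 2.5 V / 4096 = 0.610 mV.
(2.3805 − 0) / 0.000610352 = 3900.211 LSBs.
round(3900.211) = 3900.
In binary (0b-prefixed): 0b111100111100.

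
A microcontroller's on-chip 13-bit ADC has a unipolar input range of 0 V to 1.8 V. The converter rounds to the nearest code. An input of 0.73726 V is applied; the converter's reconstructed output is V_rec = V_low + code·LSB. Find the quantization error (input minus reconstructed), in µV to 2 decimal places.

77.38 µV

LSB = 1.8/2^13 = 219.73 µV.
Scaled input = 3355.3522 LSBs, so code = 3355.
Reconstructed: 0.73718262 V.
V_in − V_rec = 7.73828e-05 V = 77.38 µV.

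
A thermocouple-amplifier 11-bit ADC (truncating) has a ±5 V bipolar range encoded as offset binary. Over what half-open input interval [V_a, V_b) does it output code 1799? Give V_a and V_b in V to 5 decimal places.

[3.78418 V, 3.78906 V)

LSB = 10/2^11 = 4.883 mV.
V_a = V_low + 1799·LSB = 3.78418 V; V_b = V_low + 1800·LSB = 3.78906 V.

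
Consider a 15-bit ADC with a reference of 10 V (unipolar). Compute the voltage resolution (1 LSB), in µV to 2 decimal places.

Full-scale span = 10 V.
LSB = 10 / 2^15 = 10 / 32768 = 0.000305176 V = 305.18 µV.

305.18 µV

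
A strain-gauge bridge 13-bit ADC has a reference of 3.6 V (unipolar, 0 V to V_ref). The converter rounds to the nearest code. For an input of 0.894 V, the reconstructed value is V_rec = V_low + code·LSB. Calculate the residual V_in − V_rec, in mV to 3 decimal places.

One LSB is 3.6 V / 8192 = 439.45 µV.
(0.894 − 0)/0.000439453 = 2034.3467; round gives code 2034.
Code 2034 maps back to 0 + 2034×0.000439453 V = 0.89384766 V.
V_in − V_rec = 0.000152344 V = 0.152 mV.

0.152 mV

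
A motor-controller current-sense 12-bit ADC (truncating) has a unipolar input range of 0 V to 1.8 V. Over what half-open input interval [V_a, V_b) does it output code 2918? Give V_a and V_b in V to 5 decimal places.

LSB = 1.8/2^12 = 439.45 µV.
V_a = V_low + 2918·LSB = 1.28232 V; V_b = V_low + 2919·LSB = 1.28276 V.

[1.28232 V, 1.28276 V)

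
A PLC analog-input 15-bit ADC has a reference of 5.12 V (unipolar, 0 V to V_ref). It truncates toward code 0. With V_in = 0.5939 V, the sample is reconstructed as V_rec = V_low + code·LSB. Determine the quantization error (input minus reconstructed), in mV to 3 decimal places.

0.150 mV

LSB = 5.12/2^15 = 156.25 µV.
Scaled input = 3800.9600 LSBs, so code = 3800.
Reconstructed: 0.59375 V.
V_in − V_rec = 0.00015 V = 0.150 mV.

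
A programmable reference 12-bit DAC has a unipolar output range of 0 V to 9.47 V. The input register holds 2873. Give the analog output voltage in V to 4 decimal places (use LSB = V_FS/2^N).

6.6424 V

LSB = 9.47 V / 2^12 = 2.312 mV.
V_out = 0 + 2873 × 0.00231201 V = 6.64241 V.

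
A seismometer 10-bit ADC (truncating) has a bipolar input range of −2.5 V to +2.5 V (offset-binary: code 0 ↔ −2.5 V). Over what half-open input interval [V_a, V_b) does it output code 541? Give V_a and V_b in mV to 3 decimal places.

LSB = 5/2^10 = 4.883 mV.
V_a = V_low + 541·LSB = 0.141602 V; V_b = V_low + 542·LSB = 0.146484 V.

[141.602 mV, 146.484 mV)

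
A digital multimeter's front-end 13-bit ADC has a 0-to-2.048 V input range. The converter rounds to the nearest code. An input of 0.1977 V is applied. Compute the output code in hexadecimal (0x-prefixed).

Full-scale span = 2.048 V; LSB = 2.048/2^13 = 250.00 µV.
Input sits at 790.800 steps above V_low.
So the output code is 791.
In hexadecimal (0x-prefixed): 0x317.

code 0x317 (decimal 791)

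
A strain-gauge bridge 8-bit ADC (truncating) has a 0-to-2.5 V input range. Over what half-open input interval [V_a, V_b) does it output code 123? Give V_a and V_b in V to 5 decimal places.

[1.20117 V, 1.21094 V)

LSB = 2.5/2^8 = 9.766 mV.
V_a = V_low + 123·LSB = 1.20117 V; V_b = V_low + 124·LSB = 1.21094 V.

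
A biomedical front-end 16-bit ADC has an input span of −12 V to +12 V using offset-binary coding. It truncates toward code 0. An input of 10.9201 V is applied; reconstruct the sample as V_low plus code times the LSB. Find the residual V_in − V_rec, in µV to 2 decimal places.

LSB = 24/2^16 = 366.21 µV.
(V_in − V_low)/LSB = (10.9201 − (−12))/0.000366211 = 62587.1531 → code 62587 (floor).
V_rec = (−12) + 62587·0.000366211 = 10.920044 V.
Difference: 5.60547e-05 V → 56.05 µV.

56.05 µV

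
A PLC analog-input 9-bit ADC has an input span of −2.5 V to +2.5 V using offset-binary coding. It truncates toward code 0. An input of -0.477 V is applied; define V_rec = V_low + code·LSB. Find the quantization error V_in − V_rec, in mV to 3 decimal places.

1.516 mV

Step size: 5 V ÷ 2^9 = 9.766 mV.
(-0.477 − (−2.5))/0.00976562 = 207.1552; ⌊·⌋ gives code 207.
Code 207 maps back to (−2.5) + 207×0.00976562 V = -0.47851562 V.
V_in − V_rec = 0.00151563 V = 1.516 mV.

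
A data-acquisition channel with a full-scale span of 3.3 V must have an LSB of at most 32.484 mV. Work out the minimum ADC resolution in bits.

7 bits

Number of steps required ≥ 3.3 V / 32.484 mV = 101.59.
Need 2^N ≥ 101.59; 2^6 = 64, 2^7 = 128.
Minimum N = 7.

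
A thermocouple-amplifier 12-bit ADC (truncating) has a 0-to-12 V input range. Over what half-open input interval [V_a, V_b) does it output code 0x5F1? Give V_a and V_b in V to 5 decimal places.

LSB = 12/2^12 = 2.930 mV.
Code 0x5F1 = 1521 decimal.
V_a = V_low + 1521·LSB = 4.45605 V; V_b = V_low + 1522·LSB = 4.45898 V.

[4.45605 V, 4.45898 V)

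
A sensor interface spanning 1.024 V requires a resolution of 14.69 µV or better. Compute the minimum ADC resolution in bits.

Number of steps required ≥ 1.024 V / 14.69 µV = 69707.28.
Need 2^N ≥ 69707.28; 2^16 = 65536, 2^17 = 131072.
Minimum N = 17.

17 bits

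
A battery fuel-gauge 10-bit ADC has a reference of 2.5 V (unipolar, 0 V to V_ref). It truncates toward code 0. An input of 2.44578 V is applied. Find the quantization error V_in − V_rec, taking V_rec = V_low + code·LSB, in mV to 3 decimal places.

LSB = 2.5/2^10 = 2.441 mV.
(2.44578 − 0)/0.00244141 = 1001.7915; ⌊·⌋ gives code 1001.
V_rec = 0 + 1001·0.00244141 = 2.4438477 V.
V_in − V_rec = 0.00193234 V = 1.932 mV.

1.932 mV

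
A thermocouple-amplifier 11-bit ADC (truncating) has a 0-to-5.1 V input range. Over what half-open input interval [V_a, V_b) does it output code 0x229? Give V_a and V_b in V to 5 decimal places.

[1.37710 V, 1.37959 V)

LSB = 5.1/2^11 = 2.490 mV.
Code 0x229 = 553 decimal.
V_a = V_low + 553·LSB = 1.3771 V; V_b = V_low + 554·LSB = 1.37959 V.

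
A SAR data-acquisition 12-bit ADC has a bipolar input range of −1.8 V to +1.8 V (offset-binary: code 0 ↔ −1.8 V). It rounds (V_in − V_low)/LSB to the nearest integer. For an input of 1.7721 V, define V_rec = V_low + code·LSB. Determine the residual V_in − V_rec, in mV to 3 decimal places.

LSB = 3.6/2^12 = 0.879 mV.
(1.7721 − (−1.8))/0.000878906 = 4064.2560; round gives code 4064.
Reconstructed: 1.771875 V.
Difference: 0.000225 V → 0.225 mV.

0.225 mV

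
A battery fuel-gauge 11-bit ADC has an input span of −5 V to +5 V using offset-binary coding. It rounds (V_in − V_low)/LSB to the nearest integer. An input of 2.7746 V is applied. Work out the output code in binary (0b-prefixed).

code 0b11000111000 (decimal 1592)

With 2048 levels over 10 V, one step is 4.883 mV.
Input sits at 1592.238 steps above V_low.
So the output code is 1592.
In binary (0b-prefixed): 0b11000111000.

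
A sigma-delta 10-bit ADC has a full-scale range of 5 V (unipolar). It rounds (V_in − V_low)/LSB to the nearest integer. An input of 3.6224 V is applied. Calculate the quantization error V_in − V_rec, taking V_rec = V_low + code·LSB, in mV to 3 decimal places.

Step size: 5 V ÷ 2^10 = 4.883 mV.
(V_in − V_low)/LSB = (3.6224 − 0)/0.00488281 = 741.8675 → code 742 (round).
Reconstructed: 3.6230469 V.
V_in − V_rec = -0.000646875 V = -0.647 mV.

-0.647 mV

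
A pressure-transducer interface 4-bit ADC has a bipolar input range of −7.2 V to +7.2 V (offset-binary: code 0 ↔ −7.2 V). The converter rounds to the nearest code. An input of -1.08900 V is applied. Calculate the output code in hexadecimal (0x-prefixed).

code 0x7 (decimal 7)

LSB = 14.4 V / 16 = 0.9000 V.
(V_in − V_low)/LSB = (-1.08900 − (−7.2)) / 0.9 = 6.790.
Round → code 7.
In hexadecimal (0x-prefixed): 0x7.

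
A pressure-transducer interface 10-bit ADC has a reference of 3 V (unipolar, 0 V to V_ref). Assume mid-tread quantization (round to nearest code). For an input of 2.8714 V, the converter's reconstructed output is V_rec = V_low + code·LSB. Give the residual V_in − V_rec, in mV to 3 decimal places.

0.306 mV

One LSB is 3 V / 1024 = 2.930 mV.
Scaled input = 980.1045 LSBs, so code = 980.
Reconstructed: 2.8710938 V.
Difference: 0.00030625 V → 0.306 mV.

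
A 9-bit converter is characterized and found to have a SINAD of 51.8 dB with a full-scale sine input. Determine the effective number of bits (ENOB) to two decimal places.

8.31 bits

ENOB = (SINAD − 1.76) / 6.02 = (51.8 − 1.76)/6.02 = 8.312.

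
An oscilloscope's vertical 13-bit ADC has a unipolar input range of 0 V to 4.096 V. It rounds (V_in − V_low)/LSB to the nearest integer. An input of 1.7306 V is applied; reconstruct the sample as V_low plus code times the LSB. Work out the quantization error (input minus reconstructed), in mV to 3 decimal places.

0.100 mV

LSB = 4.096/2^13 = 0.500 mV.
Scaled input = 3461.2000 LSBs, so code = 3461.
Code 3461 maps back to 0 + 3461×0.0005 V = 1.7305 V.
Error = 1.7306 − 1.7305 = 0.0001 V = 0.100 mV.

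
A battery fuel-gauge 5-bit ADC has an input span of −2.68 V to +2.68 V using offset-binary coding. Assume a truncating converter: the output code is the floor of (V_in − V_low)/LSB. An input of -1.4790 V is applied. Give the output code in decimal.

With 32 levels over 5.36 V, one step is 167.500 mV.
Input sits at 7.170 steps above V_low.
Floor → code 7.

code 7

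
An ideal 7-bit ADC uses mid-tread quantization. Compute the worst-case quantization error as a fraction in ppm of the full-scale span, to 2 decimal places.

Rounding → worst-case error = ½ LSB = V_FS/2^8, so 1e+06/256 = 3906.25 ppm of full scale.

3906.25 ppm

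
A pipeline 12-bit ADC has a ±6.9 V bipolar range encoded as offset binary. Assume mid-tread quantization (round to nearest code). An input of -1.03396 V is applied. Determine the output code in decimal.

code 1741

LSB = 13.8 V / 4096 = 3.369 mV.
Input sits at 1741.109 steps above V_low.
Round → code 1741.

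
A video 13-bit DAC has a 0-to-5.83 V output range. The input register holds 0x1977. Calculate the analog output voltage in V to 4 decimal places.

4.6394 V

LSB = 5.83 V / 2^13 = 0.712 mV.
Code 0x1977 = 6519 decimal.
V_out = 0 + 6519 × 0.00071167 V = 4.63938 V.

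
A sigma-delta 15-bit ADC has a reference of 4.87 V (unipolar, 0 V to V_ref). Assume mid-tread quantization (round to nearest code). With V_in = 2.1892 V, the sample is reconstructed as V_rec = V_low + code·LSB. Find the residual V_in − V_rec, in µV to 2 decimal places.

LSB = 4.87/2^15 = 148.62 µV.
Scaled input = 14730.1244 LSBs, so code = 14730.
Code 14730 maps back to 0 + 14730×0.000148621 V = 2.1891815 V.
Difference: 1.84814e-05 V → 18.48 µV.

18.48 µV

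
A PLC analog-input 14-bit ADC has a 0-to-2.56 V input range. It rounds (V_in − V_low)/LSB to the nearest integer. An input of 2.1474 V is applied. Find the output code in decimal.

With 16384 levels over 2.56 V, one step is 156.25 µV.
Input sits at 13743.360 steps above V_low.
So the output code is 13743.

code 13743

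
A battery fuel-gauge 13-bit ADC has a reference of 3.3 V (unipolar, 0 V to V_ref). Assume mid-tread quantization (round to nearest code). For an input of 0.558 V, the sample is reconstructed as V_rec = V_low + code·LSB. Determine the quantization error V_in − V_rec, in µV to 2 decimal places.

77.64 µV

One LSB is 3.3 V / 8192 = 402.83 µV.
Scaled input = 1385.1927 LSBs, so code = 1385.
Reconstructed: 0.55792236 V.
Difference: 7.76367e-05 V → 77.64 µV.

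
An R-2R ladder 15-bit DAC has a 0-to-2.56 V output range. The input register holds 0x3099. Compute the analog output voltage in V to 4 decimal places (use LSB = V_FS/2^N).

LSB = 2.56 V / 2^15 = 78.12 µV.
Code 0x3099 = 12441 decimal.
V_out = 0 + 12441 × 7.8125e-05 V = 0.971953 V.

0.9720 V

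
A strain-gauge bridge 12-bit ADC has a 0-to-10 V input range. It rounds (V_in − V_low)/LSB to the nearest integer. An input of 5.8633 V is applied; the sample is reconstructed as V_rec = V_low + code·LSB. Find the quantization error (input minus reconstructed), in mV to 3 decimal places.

One LSB is 10 V / 4096 = 2.441 mV.
(5.8633 − 0)/0.00244141 = 2401.6077; round gives code 2402.
Code 2402 maps back to 0 + 2402×0.00244141 V = 5.8642578 V.
Error = 5.8633 − 5.8642578 = -0.000957813 V = -0.958 mV.

-0.958 mV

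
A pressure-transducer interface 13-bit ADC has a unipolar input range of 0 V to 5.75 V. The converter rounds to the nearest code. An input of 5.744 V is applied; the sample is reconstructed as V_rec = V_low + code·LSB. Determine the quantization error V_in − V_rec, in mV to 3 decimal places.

Step size: 5.75 V ÷ 2^13 = 0.702 mV.
(V_in − V_low)/LSB = (5.744 − 0)/0.000701904 = 8183.4518 → code 8183 (round).
Code 8183 maps back to 0 + 8183×0.000701904 V = 5.7436829 V.
Difference: 0.000317139 V → 0.317 mV.

0.317 mV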